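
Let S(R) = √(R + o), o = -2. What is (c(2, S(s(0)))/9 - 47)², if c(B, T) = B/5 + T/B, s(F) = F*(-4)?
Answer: 8929513/4050 - 2113*I*√2/405 ≈ 2204.8 - 7.3784*I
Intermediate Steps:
s(F) = -4*F
S(R) = √(-2 + R) (S(R) = √(R - 2) = √(-2 + R))
c(B, T) = B/5 + T/B (c(B, T) = B*(⅕) + T/B = B/5 + T/B)
(c(2, S(s(0)))/9 - 47)² = (((⅕)*2 + √(-2 - 4*0)/2)/9 - 47)² = ((⅖ + √(-2 + 0)*(½))*(⅑) - 47)² = ((⅖ + √(-2)*(½))*(⅑) - 47)² = ((⅖ + (I*√2)*(½))*(⅑) - 47)² = ((⅖ + I*√2/2)*(⅑) - 47)² = ((2/45 + I*√2/18) - 47)² = (-2113/45 + I*√2/18)²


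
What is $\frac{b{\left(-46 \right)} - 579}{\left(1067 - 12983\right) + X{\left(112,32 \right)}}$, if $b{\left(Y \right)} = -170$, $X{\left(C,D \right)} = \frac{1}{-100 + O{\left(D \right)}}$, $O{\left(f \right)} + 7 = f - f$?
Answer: $\frac{80143}{1275013} \approx 0.062857$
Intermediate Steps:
$O{\left(f \right)} = -7$ ($O{\left(f \right)} = -7 + \left(f - f\right) = -7 + 0 = -7$)
$X{\left(C,D \right)} = - \frac{1}{107}$ ($X{\left(C,D \right)} = \frac{1}{-100 - 7} = \frac{1}{-107} = - \frac{1}{107}$)
$\frac{b{\left(-46 \right)} - 579}{\left(1067 - 12983\right) + X{\left(112,32 \right)}} = \frac{-170 - 579}{\left(1067 - 12983\right) - \frac{1}{107}} = - \frac{749}{\left(1067 - 12983\right) - \frac{1}{107}} = - \frac{749}{-11916 - \frac{1}{107}} = - \frac{749}{- \frac{1275013}{107}} = \left(-749\right) \left(- \frac{107}{1275013}\right) = \frac{80143}{1275013}$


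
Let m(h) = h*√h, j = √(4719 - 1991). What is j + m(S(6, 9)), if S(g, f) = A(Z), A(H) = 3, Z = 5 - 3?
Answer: 2*√682 + 3*√3 ≈ 57.426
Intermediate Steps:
Z = 2
S(g, f) = 3
j = 2*√682 (j = √2728 = 2*√682 ≈ 52.230)
m(h) = h^(3/2)
j + m(S(6, 9)) = 2*√682 + 3^(3/2) = 2*√682 + 3*√3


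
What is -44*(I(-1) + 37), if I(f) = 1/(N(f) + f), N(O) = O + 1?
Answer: -1584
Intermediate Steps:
N(O) = 1 + O
I(f) = 1/(1 + 2*f) (I(f) = 1/((1 + f) + f) = 1/(1 + 2*f))
-44*(I(-1) + 37) = -44*(1/(1 + 2*(-1)) + 37) = -44*(1/(1 - 2) + 37) = -44*(1/(-1) + 37) = -44*(-1 + 37) = -44*36 = -1584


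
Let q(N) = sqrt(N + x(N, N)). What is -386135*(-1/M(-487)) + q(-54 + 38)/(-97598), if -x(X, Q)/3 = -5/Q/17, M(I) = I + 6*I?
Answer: -386135/3409 - I*sqrt(74239)/6636664 ≈ -113.27 - 4.1055e-5*I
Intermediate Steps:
M(I) = 7*I
x(X, Q) = 15/(17*Q) (x(X, Q) = -3*(-5/Q)/17 = -(-15)/(17*Q) = 15/(17*Q))
q(N) = sqrt(N + 15/(17*N))
-386135*(-1/M(-487)) + q(-54 + 38)/(-97598) = -386135/((-7*(-487))) + (sqrt(255/(-54 + 38) + 289*(-54 + 38))/17)/(-97598) = -386135/((-1*(-3409))) + (sqrt(255/(-16) + 289*(-16))/17)*(-1/97598) = -386135/3409 + (sqrt(255*(-1/16) - 4624)/17)*(-1/97598) = -386135*1/3409 + (sqrt(-255/16 - 4624)/17)*(-1/97598) = -386135/3409 + (sqrt(-74239/16)/17)*(-1/97598) = -386135/3409 + ((I*sqrt(74239)/4)/17)*(-1/97598) = -386135/3409 + (I*sqrt(74239)/68)*(-1/97598) = -386135/3409 - I*sqrt(74239)/6636664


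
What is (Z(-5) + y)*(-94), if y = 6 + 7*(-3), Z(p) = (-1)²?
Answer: 1316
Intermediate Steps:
Z(p) = 1
y = -15 (y = 6 - 21 = -15)
(Z(-5) + y)*(-94) = (1 - 15)*(-94) = -14*(-94) = 1316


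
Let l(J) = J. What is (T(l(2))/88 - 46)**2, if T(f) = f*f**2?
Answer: 255025/121 ≈ 2107.6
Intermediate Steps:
T(f) = f**3
(T(l(2))/88 - 46)**2 = (2**3/88 - 46)**2 = (8*(1/88) - 46)**2 = (1/11 - 46)**2 = (-505/11)**2 = 255025/121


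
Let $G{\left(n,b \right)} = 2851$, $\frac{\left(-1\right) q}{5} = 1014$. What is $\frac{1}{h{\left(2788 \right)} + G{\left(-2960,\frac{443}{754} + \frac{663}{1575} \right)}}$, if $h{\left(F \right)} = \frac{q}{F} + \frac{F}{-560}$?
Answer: $\frac{97580}{277537321} \approx 0.00035159$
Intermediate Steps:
$q = -5070$ ($q = \left(-5\right) 1014 = -5070$)
$h{\left(F \right)} = - \frac{5070}{F} - \frac{F}{560}$ ($h{\left(F \right)} = - \frac{5070}{F} + \frac{F}{-560} = - \frac{5070}{F} + F \left(- \frac{1}{560}\right) = - \frac{5070}{F} - \frac{F}{560}$)
$\frac{1}{h{\left(2788 \right)} + G{\left(-2960,\frac{443}{754} + \frac{663}{1575} \right)}} = \frac{1}{\left(- \frac{5070}{2788} - \frac{697}{140}\right) + 2851} = \frac{1}{\left(\left(-5070\right) \frac{1}{2788} - \frac{697}{140}\right) + 2851} = \frac{1}{\left(- \frac{2535}{1394} - \frac{697}{140}\right) + 2851} = \frac{1}{- \frac{663259}{97580} + 2851} = \frac{1}{\frac{277537321}{97580}} = \frac{97580}{277537321}$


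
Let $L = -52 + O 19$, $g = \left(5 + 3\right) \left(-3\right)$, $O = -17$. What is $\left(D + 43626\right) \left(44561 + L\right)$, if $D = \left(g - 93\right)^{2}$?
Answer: $2532520590$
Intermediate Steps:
$g = -24$ ($g = 8 \left(-3\right) = -24$)
$D = 13689$ ($D = \left(-24 - 93\right)^{2} = \left(-117\right)^{2} = 13689$)
$L = -375$ ($L = -52 - 323 = -375$)
$\left(D + 43626\right) \left(44561 + L\right) = \left(13689 + 43626\right) \left(44561 - 375\right) = 57315 \cdot 44186 = 2532520590$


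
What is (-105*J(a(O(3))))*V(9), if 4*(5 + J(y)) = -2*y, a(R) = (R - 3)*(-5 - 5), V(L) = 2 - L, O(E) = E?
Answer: -3675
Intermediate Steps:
a(R) = 30 - 10*R (a(R) = (-3 + R)*(-10) = 30 - 10*R)
J(y) = -5 - y/2 (J(y) = -5 + (-2*y)/4 = -5 - y/2)
(-105*J(a(O(3))))*V(9) = (-105*(-5 - (30 - 10*3)/2))*(2 - 1*9) = (-105*(-5 - (30 - 30)/2))*(2 - 9) = -105*(-5 - ½*0)*(-7) = -105*(-5 + 0)*(-7) = -105*(-5)*(-7) = 525*(-7) = -3675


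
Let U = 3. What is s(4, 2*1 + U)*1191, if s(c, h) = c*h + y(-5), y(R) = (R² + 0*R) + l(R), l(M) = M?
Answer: 47640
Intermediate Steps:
y(R) = R + R² (y(R) = (R² + 0*R) + R = (R² + 0) + R = R² + R = R + R²)
s(c, h) = 20 + c*h (s(c, h) = c*h - 5*(1 - 5) = c*h - 5*(-4) = c*h + 20 = 20 + c*h)
s(4, 2*1 + U)*1191 = (20 + 4*(2*1 + 3))*1191 = (20 + 4*(2 + 3))*1191 = (20 + 4*5)*1191 = (20 + 20)*1191 = 40*1191 = 47640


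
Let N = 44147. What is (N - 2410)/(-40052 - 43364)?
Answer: -41737/83416 ≈ -0.50035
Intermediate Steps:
(N - 2410)/(-40052 - 43364) = (44147 - 2410)/(-40052 - 43364) = 41737/(-83416) = 41737*(-1/83416) = -41737/83416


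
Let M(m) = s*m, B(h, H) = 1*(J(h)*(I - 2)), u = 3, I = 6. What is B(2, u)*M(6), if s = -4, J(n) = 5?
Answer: -480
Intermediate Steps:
B(h, H) = 20 (B(h, H) = 1*(5*(6 - 2)) = 1*(5*4) = 1*20 = 20)
M(m) = -4*m
B(2, u)*M(6) = 20*(-4*6) = 20*(-24) = -480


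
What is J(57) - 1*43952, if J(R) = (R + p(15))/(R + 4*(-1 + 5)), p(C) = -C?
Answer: -3208454/73 ≈ -43951.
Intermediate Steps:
J(R) = (-15 + R)/(16 + R) (J(R) = (R - 1*15)/(R + 4*(-1 + 5)) = (R - 15)/(R + 4*4) = (-15 + R)/(R + 16) = (-15 + R)/(16 + R))
J(57) - 1*43952 = (-15 + 57)/(16 + 57) - 1*43952 = 42/73 - 43952 = -3208454/73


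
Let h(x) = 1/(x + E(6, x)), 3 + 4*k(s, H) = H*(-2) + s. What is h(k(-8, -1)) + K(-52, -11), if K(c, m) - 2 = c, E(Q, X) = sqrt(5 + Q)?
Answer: -4714/95 + 16*sqrt(11)/95 ≈ -49.062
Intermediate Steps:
K(c, m) = 2 + c
k(s, H) = -3/4 - H/2 + s/4 (k(s, H) = -3/4 + (H*(-2) + s)/4 = -3/4 + (-2*H + s)/4 = -3/4 + (s - 2*H)/4 = -3/4 + (-H/2 + s/4) = -3/4 - H/2 + s/4)
h(x) = 1/(x + sqrt(11)) (h(x) = 1/(x + sqrt(5 + 6)) = 1/(x + sqrt(11)))
h(k(-8, -1)) + K(-52, -11) = 1/((-3/4 - 1/2*(-1) + (1/4)*(-8)) + sqrt(11)) + (2 - 52) = 1/((-3/4 + 1/2 - 2) + sqrt(11)) - 50 = 1/(-9/4 + sqrt(11)) - 50 = -50 + 1/(-9/4 + sqrt(11))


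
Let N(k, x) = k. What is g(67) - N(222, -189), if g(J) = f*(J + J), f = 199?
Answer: 26444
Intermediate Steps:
g(J) = 398*J (g(J) = 199*(J + J) = 199*(2*J) = 398*J)
g(67) - N(222, -189) = 398*67 - 1*222 = 26666 - 222 = 26444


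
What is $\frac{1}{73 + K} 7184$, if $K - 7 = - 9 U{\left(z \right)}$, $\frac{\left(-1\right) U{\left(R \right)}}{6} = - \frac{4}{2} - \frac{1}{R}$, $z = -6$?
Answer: $- \frac{7184}{19} \approx -378.11$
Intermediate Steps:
$U{\left(R \right)} = 12 + \frac{6}{R}$ ($U{\left(R \right)} = - 6 \left(- \frac{4}{2} - \frac{1}{R}\right) = - 6 \left(\left(-4\right) \frac{1}{2} - \frac{1}{R}\right) = - 6 \left(-2 - \frac{1}{R}\right) = 12 + \frac{6}{R}$)
$K = -92$ ($K = 7 - 9 \left(12 + \frac{6}{-6}\right) = 7 - 9 \left(12 + 6 \left(- \frac{1}{6}\right)\right) = 7 - 9 \left(12 - 1\right) = 7 - 99 = -92$)
$\frac{1}{73 + K} 7184 = \frac{1}{73 - 92} \cdot 7184 = \frac{1}{-19} \cdot 7184 = \left(- \frac{1}{19}\right) 7184 = - \frac{7184}{19}$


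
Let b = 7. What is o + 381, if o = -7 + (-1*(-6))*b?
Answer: 416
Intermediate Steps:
o = 35 (o = -7 - 1*(-6)*7 = -7 + 6*7 = -7 + 42 = 35)
o + 381 = 35 + 381 = 416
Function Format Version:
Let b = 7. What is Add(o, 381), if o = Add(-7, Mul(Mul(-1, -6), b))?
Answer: 416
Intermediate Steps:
o = 35 (o = Add(-7, Mul(Mul(-1, -6), 7)) = Add(-7, Mul(6, 7)) = Add(-7, 42) = 35)
Add(o, 381) = Add(35, 381) = 416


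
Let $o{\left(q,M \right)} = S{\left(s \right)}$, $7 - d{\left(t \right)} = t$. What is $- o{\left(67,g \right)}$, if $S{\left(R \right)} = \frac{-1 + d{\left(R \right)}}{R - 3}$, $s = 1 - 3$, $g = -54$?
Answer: $\frac{8}{5} \approx 1.6$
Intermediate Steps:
$d{\left(t \right)} = 7 - t$
$s = -2$ ($s = 1 - 3 = -2$)
$S{\left(R \right)} = \frac{6 - R}{-3 + R}$ ($S{\left(R \right)} = \frac{-1 - \left(-7 + R\right)}{R - 3} = \frac{6 - R}{-3 + R}$)
$o{\left(q,M \right)} = - \frac{8}{5}$ ($o{\left(q,M \right)} = \frac{6 - -2}{-3 - 2} = \frac{6 + 2}{-5} = \left(- \frac{1}{5}\right) 8 = - \frac{8}{5}$)
$- o{\left(67,g \right)} = \left(-1\right) \left(- \frac{8}{5}\right) = \frac{8}{5}$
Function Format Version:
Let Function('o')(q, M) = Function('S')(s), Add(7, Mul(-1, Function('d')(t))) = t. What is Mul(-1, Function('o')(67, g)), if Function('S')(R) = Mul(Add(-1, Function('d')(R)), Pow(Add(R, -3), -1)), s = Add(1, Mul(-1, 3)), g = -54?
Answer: Rational(8, 5) ≈ 1.6000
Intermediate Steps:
Function('d')(t) = Add(7, Mul(-1, t))
s = -2 (s = Add(1, -3) = -2)
Function('S')(R) = Mul(Pow(Add(-3, R), -1), Add(6, Mul(-1, R))) (Function('S')(R) = Mul(Add(-1, Add(7, Mul(-1, R))), Pow(Add(R, -3), -1)) = Mul(Add(6, Mul(-1, R)), Pow(Add(-3, R), -1)) = Mul(Pow(Add(-3, R), -1), Add(6, Mul(-1, R))))
Function('o')(q, M) = Rational(-8, 5) (Function('o')(q, M) = Mul(Pow(Add(-3, -2), -1), Add(6, Mul(-1, -2))) = Mul(Pow(-5, -1), Add(6, 2)) = Mul(Rational(-1, 5), 8) = Rational(-8, 5))
Mul(-1, Function('o')(67, g)) = Mul(-1, Rational(-8, 5)) = Rational(8, 5)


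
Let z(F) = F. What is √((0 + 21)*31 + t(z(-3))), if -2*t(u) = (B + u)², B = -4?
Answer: √2506/2 ≈ 25.030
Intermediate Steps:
t(u) = -(-4 + u)²/2
√((0 + 21)*31 + t(z(-3))) = √((0 + 21)*31 - (-4 - 3)²/2) = √(21*31 - ½*(-7)²) = √(651 - ½*49) = √(651 - 49/2) = √(1253/2) = √2506/2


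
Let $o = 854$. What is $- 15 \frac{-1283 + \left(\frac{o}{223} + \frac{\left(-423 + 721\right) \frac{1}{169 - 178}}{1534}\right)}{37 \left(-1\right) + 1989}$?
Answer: $\frac{2461435615}{250404024} \approx 9.8298$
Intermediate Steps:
$- 15 \frac{-1283 + \left(\frac{o}{223} + \frac{\left(-423 + 721\right) \frac{1}{169 - 178}}{1534}\right)}{37 \left(-1\right) + 1989} = - 15 \frac{-1283 + \left(\frac{854}{223} + \frac{\left(-423 + 721\right) \frac{1}{169 - 178}}{1534}\right)}{37 \left(-1\right) + 1989} = - 15 \frac{-1283 + \left(854 \cdot \frac{1}{223} + \frac{298}{-9} \cdot \frac{1}{1534}\right)}{-37 + 1989} = - 15 \frac{-1283 + \left(\frac{854}{223} + 298 \left(- \frac{1}{9}\right) \frac{1}{1534}\right)}{1952} = - 15 \left(-1283 + \left(\frac{854}{223} - \frac{149}{6903}\right)\right) \frac{1}{1952} = - 15 \left(-1283 + \frac{5861935}{1539369}\right) \frac{1}{1952} = - 15 \left(\left(- \frac{1969148492}{1539369}\right) \frac{1}{1952}\right) = \left(-15\right) \left(- \frac{492287123}{751212072}\right) = \frac{2461435615}{250404024}$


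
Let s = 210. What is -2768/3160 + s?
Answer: 82604/395 ≈ 209.12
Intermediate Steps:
-2768/3160 + s = -2768/3160 + 210 = -2768*1/3160 + 210 = -346/395 + 210 = 82604/395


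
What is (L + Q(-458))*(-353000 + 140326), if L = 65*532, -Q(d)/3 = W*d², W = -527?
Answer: -70537896934736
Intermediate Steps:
Q(d) = 1581*d² (Q(d) = -(-1581)*d² = 1581*d²)
L = 34580
(L + Q(-458))*(-353000 + 140326) = (34580 + 1581*(-458)²)*(-353000 + 140326) = (34580 + 1581*209764)*(-212674) = (34580 + 331636884)*(-212674) = 331671464*(-212674) = -70537896934736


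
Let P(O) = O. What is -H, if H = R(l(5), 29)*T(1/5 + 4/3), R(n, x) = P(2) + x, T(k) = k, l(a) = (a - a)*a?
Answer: -713/15 ≈ -47.533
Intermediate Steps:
l(a) = 0 (l(a) = 0*a = 0)
R(n, x) = 2 + x
H = 713/15 (H = (2 + 29)*(1/5 + 4/3) = 31*(1*(1/5) + 4*(1/3)) = 31*(1/5 + 4/3) = 31*(23/15) = 713/15 ≈ 47.533)
-H = -1*713/15 = -713/15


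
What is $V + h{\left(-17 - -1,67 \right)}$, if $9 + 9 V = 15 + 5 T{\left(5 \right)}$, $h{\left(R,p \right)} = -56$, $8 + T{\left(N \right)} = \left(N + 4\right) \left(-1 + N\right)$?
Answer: $- \frac{358}{9} \approx -39.778$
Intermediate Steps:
$T{\left(N \right)} = -8 + \left(-1 + N\right) \left(4 + N\right)$ ($T{\left(N \right)} = -8 + \left(N + 4\right) \left(-1 + N\right) = -8 + \left(4 + N\right) \left(-1 + N\right) = -8 + \left(-1 + N\right) \left(4 + N\right)$)
$V = \frac{146}{9}$ ($V = -1 + \frac{15 + 5 \left(-12 + 5^{2} + 3 \cdot 5\right)}{9} = -1 + \frac{15 + 5 \left(-12 + 25 + 15\right)}{9} = -1 + \frac{15 + 5 \cdot 28}{9} = -1 + \frac{15 + 140}{9} = -1 + \frac{1}{9} \cdot 155 = -1 + \frac{155}{9} = \frac{146}{9} \approx 16.222$)
$V + h{\left(-17 - -1,67 \right)} = \frac{146}{9} - 56 = - \frac{358}{9}$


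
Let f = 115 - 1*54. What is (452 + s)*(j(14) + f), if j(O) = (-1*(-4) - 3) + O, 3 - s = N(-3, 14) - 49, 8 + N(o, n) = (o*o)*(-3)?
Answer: 40964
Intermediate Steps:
N(o, n) = -8 - 3*o**2 (N(o, n) = -8 + (o*o)*(-3) = -8 + o**2*(-3) = -8 - 3*o**2)
f = 61 (f = 115 - 54 = 61)
s = 87 (s = 3 - ((-8 - 3*(-3)**2) - 49) = 3 - ((-8 - 3*9) - 49) = 3 - ((-8 - 27) - 49) = 3 - (-35 - 49) = 3 - 1*(-84) = 3 + 84 = 87)
j(O) = 1 + O (j(O) = (4 - 3) + O = 1 + O)
(452 + s)*(j(14) + f) = (452 + 87)*((1 + 14) + 61) = 539*(15 + 61) = 539*76 = 40964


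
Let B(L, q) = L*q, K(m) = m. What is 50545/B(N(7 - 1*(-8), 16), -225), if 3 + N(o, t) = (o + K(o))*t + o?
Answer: -10109/22140 ≈ -0.45659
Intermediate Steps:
N(o, t) = -3 + o + 2*o*t (N(o, t) = -3 + ((o + o)*t + o) = -3 + ((2*o)*t + o) = -3 + (2*o*t + o) = -3 + (o + 2*o*t) = -3 + o + 2*o*t)
50545/B(N(7 - 1*(-8), 16), -225) = 50545/(((-3 + (7 - 1*(-8)) + 2*(7 - 1*(-8))*16)*(-225))) = 50545/(((-3 + (7 + 8) + 2*(7 + 8)*16)*(-225))) = 50545/(((-3 + 15 + 2*15*16)*(-225))) = 50545/(((-3 + 15 + 480)*(-225))) = 50545/((492*(-225))) = 50545/(-110700) = 50545*(-1/110700) = -10109/22140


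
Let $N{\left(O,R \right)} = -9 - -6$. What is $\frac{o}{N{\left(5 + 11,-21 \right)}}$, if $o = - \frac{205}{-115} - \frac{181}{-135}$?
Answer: $- \frac{9698}{9315} \approx -1.0411$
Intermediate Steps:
$N{\left(O,R \right)} = -3$ ($N{\left(O,R \right)} = -9 + 6 = -3$)
$o = \frac{9698}{3105}$ ($o = \left(-205\right) \left(- \frac{1}{115}\right) - - \frac{181}{135} = \frac{41}{23} + \frac{181}{135} = \frac{9698}{3105} \approx 3.1233$)
$\frac{o}{N{\left(5 + 11,-21 \right)}} = \frac{9698}{3105 \left(-3\right)} = \frac{9698}{3105} \left(- \frac{1}{3}\right) = - \frac{9698}{9315}$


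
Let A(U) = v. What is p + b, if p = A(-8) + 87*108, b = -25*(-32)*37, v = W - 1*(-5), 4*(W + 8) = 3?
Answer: 155975/4 ≈ 38994.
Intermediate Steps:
W = -29/4 (W = -8 + (¼)*3 = -8 + ¾ = -29/4 ≈ -7.2500)
v = -9/4 (v = -29/4 - 1*(-5) = -29/4 + 5 = -9/4 ≈ -2.2500)
A(U) = -9/4
b = 29600 (b = 800*37 = 29600)
p = 37575/4 (p = -9/4 + 87*108 = -9/4 + 9396 = 37575/4 ≈ 9393.8)
p + b = 37575/4 + 29600 = 155975/4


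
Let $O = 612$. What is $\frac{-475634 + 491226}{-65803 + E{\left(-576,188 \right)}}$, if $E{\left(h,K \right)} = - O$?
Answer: $- \frac{15592}{66415} \approx -0.23477$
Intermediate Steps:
$E{\left(h,K \right)} = -612$ ($E{\left(h,K \right)} = \left(-1\right) 612 = -612$)
$\frac{-475634 + 491226}{-65803 + E{\left(-576,188 \right)}} = \frac{-475634 + 491226}{-65803 - 612} = \frac{15592}{-66415} = 15592 \left(- \frac{1}{66415}\right) = - \frac{15592}{66415}$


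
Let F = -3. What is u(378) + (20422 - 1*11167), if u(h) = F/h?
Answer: 1166129/126 ≈ 9255.0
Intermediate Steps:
u(h) = -3/h
u(378) + (20422 - 1*11167) = -3/378 + (20422 - 1*11167) = -3*1/378 + (20422 - 11167) = -1/126 + 9255 = 1166129/126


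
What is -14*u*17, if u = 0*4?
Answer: 0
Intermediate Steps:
u = 0
-14*u*17 = -14*0*17 = 0*17 = 0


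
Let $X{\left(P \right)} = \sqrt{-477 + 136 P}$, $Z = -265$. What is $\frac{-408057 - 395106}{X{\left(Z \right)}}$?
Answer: $\frac{803163 i \sqrt{13}}{689} \approx 4203.0 i$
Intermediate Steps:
$\frac{-408057 - 395106}{X{\left(Z \right)}} = \frac{-408057 - 395106}{\sqrt{-477 + 136 \left(-265\right)}} = \frac{-408057 - 395106}{\sqrt{-477 - 36040}} = - \frac{803163}{\sqrt{-36517}} = - \frac{803163}{53 i \sqrt{13}} = - 803163 \left(- \frac{i \sqrt{13}}{689}\right) = \frac{803163 i \sqrt{13}}{689}$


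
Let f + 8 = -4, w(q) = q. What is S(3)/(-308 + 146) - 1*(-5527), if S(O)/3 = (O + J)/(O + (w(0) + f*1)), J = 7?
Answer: 1343066/243 ≈ 5527.0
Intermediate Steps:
f = -12 (f = -8 - 4 = -12)
S(O) = 3*(7 + O)/(-12 + O) (S(O) = 3*((O + 7)/(O + (0 - 12*1))) = 3*((7 + O)/(O + (0 - 12))) = 3*((7 + O)/(O - 12)) = 3*((7 + O)/(-12 + O)) = 3*(7 + O)/(-12 + O))
S(3)/(-308 + 146) - 1*(-5527) = (3*(7 + 3)/(-12 + 3))/(-308 + 146) - 1*(-5527) = (3*10/(-9))/(-162) + 5527 = -(-1)*10/(54*9) + 5527 = -1/162*(-10/3) + 5527 = 5/243 + 5527 = 1343066/243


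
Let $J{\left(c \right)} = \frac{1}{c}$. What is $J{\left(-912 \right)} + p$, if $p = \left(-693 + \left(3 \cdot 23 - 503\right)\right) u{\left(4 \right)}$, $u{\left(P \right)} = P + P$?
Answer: $- \frac{8222593}{912} \approx -9016.0$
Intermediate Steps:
$u{\left(P \right)} = 2 P$
$p = -9016$ ($p = \left(-693 + \left(3 \cdot 23 - 503\right)\right) 2 \cdot 4 = \left(-693 + \left(69 - 503\right)\right) 8 = \left(-693 - 434\right) 8 = \left(-1127\right) 8 = -9016$)
$J{\left(-912 \right)} + p = \frac{1}{-912} - 9016 = - \frac{1}{912} - 9016 = - \frac{8222593}{912}$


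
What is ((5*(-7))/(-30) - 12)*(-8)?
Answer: 260/3 ≈ 86.667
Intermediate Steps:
((5*(-7))/(-30) - 12)*(-8) = (-35*(-1/30) - 12)*(-8) = (7/6 - 12)*(-8) = -65/6*(-8) = 260/3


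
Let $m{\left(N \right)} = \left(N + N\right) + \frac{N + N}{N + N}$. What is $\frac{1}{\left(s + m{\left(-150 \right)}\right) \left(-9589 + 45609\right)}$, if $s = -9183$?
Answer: $- \frac{1}{341541640} \approx -2.9279 \cdot 10^{-9}$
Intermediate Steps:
$m{\left(N \right)} = 1 + 2 N$ ($m{\left(N \right)} = 2 N + \frac{2 N}{2 N} = 2 N + 2 N \frac{1}{2 N} = 2 N + 1 = 1 + 2 N$)
$\frac{1}{\left(s + m{\left(-150 \right)}\right) \left(-9589 + 45609\right)} = \frac{1}{\left(-9183 + \left(1 + 2 \left(-150\right)\right)\right) \left(-9589 + 45609\right)} = \frac{1}{\left(-9183 + \left(1 - 300\right)\right) 36020} = \frac{1}{\left(-9183 - 299\right) 36020} = \frac{1}{\left(-9482\right) 36020} = \frac{1}{-341541640} = - \frac{1}{341541640}$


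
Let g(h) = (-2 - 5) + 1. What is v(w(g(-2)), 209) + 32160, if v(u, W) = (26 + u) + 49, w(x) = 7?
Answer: 32242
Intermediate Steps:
g(h) = -6 (g(h) = -7 + 1 = -6)
v(u, W) = 75 + u
v(w(g(-2)), 209) + 32160 = (75 + 7) + 32160 = 82 + 32160 = 32242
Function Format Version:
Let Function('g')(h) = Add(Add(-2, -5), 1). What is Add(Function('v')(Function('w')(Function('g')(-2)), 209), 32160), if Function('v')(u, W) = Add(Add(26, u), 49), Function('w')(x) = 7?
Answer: 32242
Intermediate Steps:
Function('g')(h) = -6 (Function('g')(h) = Add(-7, 1) = -6)
Function('v')(u, W) = Add(75, u)
Add(Function('v')(Function('w')(Function('g')(-2)), 209), 32160) = Add(Add(75, 7), 32160) = Add(82, 32160) = 32242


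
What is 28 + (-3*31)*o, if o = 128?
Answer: -11876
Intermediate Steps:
28 + (-3*31)*o = 28 - 3*31*128 = 28 - 93*128 = 28 - 11904 = -11876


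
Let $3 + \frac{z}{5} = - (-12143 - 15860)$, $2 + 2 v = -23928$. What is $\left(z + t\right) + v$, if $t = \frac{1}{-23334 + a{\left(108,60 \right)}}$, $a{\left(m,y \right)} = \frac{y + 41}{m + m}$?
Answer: $\frac{645301905289}{5040043} \approx 1.2804 \cdot 10^{5}$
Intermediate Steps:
$a{\left(m,y \right)} = \frac{41 + y}{2 m}$
$v = -11965$ ($v = -1 + \frac{1}{2} \left(-23928\right) = -1 - 11964 = -11965$)
$t = - \frac{216}{5040043}$ ($t = \frac{1}{-23334 + \frac{41 + 60}{2 \cdot 108}} = \frac{1}{-23334 + \frac{1}{2} \cdot \frac{1}{108} \cdot 101} = \frac{1}{-23334 + \frac{101}{216}} = \frac{1}{- \frac{5040043}{216}} = - \frac{216}{5040043} \approx -4.2857 \cdot 10^{-5}$)
$z = 140000$ ($z = -15 + 5 \left(- (-12143 - 15860)\right) = -15 + 5 \left(\left(-1\right) \left(-28003\right)\right) = -15 + 5 \cdot 28003 = -15 + 140015 = 140000$)
$\left(z + t\right) + v = \left(140000 - \frac{216}{5040043}\right) - 11965 = \frac{705606019784}{5040043} - 11965 = \frac{645301905289}{5040043}$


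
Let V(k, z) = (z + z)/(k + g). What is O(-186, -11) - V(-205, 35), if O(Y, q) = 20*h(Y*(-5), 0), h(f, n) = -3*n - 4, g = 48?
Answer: -12490/157 ≈ -79.554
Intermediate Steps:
h(f, n) = -4 - 3*n
V(k, z) = 2*z/(48 + k) (V(k, z) = (z + z)/(k + 48) = (2*z)/(48 + k) = 2*z/(48 + k))
O(Y, q) = -80 (O(Y, q) = 20*(-4 - 3*0) = 20*(-4 + 0) = 20*(-4) = -80)
O(-186, -11) - V(-205, 35) = -80 - 2*35/(48 - 205) = -80 - 2*35/(-157) = -80 - 2*35*(-1)/157 = -80 - 1*(-70/157) = -80 + 70/157 = -12490/157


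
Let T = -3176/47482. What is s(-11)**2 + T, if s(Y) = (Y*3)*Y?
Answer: 3128326241/23741 ≈ 1.3177e+5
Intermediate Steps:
s(Y) = 3*Y**2 (s(Y) = (3*Y)*Y = 3*Y**2)
T = -1588/23741 (T = -3176*1/47482 = -1588/23741 ≈ -0.066888)
s(-11)**2 + T = (3*(-11)**2)**2 - 1588/23741 = (3*121)**2 - 1588/23741 = 363**2 - 1588/23741 = 131769 - 1588/23741 = 3128326241/23741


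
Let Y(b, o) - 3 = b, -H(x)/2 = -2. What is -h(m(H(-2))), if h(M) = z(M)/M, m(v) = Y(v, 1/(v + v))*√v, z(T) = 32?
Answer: -16/7 ≈ -2.2857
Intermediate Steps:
H(x) = 4 (H(x) = -2*(-2) = 4)
Y(b, o) = 3 + b
m(v) = √v*(3 + v) (m(v) = (3 + v)*√v = √v*(3 + v))
h(M) = 32/M
-h(m(H(-2))) = -32/(√4*(3 + 4)) = -32/(2*7) = -32/14 = -1*16/7 = -16/7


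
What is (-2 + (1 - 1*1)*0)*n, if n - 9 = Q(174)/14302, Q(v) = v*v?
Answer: -158994/7151 ≈ -22.234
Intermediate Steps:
Q(v) = v²
n = 79497/7151 (n = 9 + 174²/14302 = 9 + 30276*(1/14302) = 9 + 15138/7151 = 79497/7151 ≈ 11.117)
(-2 + (1 - 1*1)*0)*n = (-2 + (1 - 1*1)*0)*(79497/7151) = (-2 + (1 - 1)*0)*(79497/7151) = (-2 + 0*0)*(79497/7151) = (-2 + 0)*(79497/7151) = -2*79497/7151 = -158994/7151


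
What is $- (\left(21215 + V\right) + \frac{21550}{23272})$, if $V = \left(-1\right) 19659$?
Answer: $- \frac{18116391}{11636} \approx -1556.9$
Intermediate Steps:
$V = -19659$
$- (\left(21215 + V\right) + \frac{21550}{23272}) = - (\left(21215 - 19659\right) + \frac{21550}{23272}) = - (1556 + 21550 \cdot \frac{1}{23272}) = - (1556 + \frac{10775}{11636}) = \left(-1\right) \frac{18116391}{11636} = - \frac{18116391}{11636}$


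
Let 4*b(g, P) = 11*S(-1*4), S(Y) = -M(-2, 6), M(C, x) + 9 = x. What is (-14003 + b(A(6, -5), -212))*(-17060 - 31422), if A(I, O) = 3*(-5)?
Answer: 1356986939/2 ≈ 6.7849e+8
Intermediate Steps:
M(C, x) = -9 + x
A(I, O) = -15
S(Y) = 3 (S(Y) = -(-9 + 6) = -1*(-3) = 3)
b(g, P) = 33/4 (b(g, P) = (11*3)/4 = (¼)*33 = 33/4)
(-14003 + b(A(6, -5), -212))*(-17060 - 31422) = (-14003 + 33/4)*(-17060 - 31422) = -55979/4*(-48482) = 1356986939/2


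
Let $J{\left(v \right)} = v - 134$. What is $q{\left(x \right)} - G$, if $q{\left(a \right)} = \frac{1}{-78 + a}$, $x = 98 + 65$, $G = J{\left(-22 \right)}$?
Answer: $\frac{13261}{85} \approx 156.01$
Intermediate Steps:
$J{\left(v \right)} = -134 + v$
$G = -156$ ($G = -134 - 22 = -156$)
$x = 163$
$q{\left(x \right)} - G = \frac{1}{-78 + 163} - -156 = \frac{1}{85} + 156 = \frac{13261}{85}$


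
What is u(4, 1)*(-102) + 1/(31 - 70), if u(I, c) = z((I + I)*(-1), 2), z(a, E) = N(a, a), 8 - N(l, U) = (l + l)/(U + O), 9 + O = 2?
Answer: -137909/195 ≈ -707.23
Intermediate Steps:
O = -7 (O = -9 + 2 = -7)
N(l, U) = 8 - 2*l/(-7 + U) (N(l, U) = 8 - (l + l)/(U - 7) = 8 - 2*l/(-7 + U))
z(a, E) = 2*(-28 + 3*a)/(-7 + a) (z(a, E) = 2*(-28 - a + 4*a)/(-7 + a) = 2*(-28 + 3*a)/(-7 + a))
u(I, c) = 2*(-28 - 6*I)/(-7 - 2*I) (u(I, c) = 2*(-28 + 3*((I + I)*(-1)))/(-7 + (I + I)*(-1)) = 2*(-28 + 3*((2*I)*(-1)))/(-7 + (2*I)*(-1)) = 2*(-28 + 3*(-2*I))/(-7 - 2*I) = 2*(-28 - 6*I)/(-7 - 2*I))
u(4, 1)*(-102) + 1/(31 - 70) = (4*(14 + 3*4)/(7 + 2*4))*(-102) + 1/(31 - 70) = (4*(14 + 12)/(7 + 8))*(-102) + 1/(-39) = (4*26/15)*(-102) - 1/39 = (4*(1/15)*26)*(-102) - 1/39 = (104/15)*(-102) - 1/39 = -3536/5 - 1/39 = -137909/195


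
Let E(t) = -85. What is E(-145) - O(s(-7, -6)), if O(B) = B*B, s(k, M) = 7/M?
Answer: -3109/36 ≈ -86.361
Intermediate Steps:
O(B) = B²
E(-145) - O(s(-7, -6)) = -85 - (7/(-6))² = -85 - (7*(-⅙))² = -85 - (-7/6)² = -85 - 1*49/36 = -85 - 49/36 = -3109/36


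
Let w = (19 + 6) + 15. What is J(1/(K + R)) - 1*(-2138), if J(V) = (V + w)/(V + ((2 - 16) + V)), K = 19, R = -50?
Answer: 930929/436 ≈ 2135.2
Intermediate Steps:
w = 40 (w = 25 + 15 = 40)
J(V) = (40 + V)/(-14 + 2*V) (J(V) = (V + 40)/(V + ((2 - 16) + V)) = (40 + V)/(V + (-14 + V)) = (40 + V)/(-14 + 2*V))
J(1/(K + R)) - 1*(-2138) = (40 + 1/(19 - 50))/(2*(-7 + 1/(19 - 50))) - 1*(-2138) = (40 + 1/(-31))/(2*(-7 + 1/(-31))) + 2138 = (40 - 1/31)/(2*(-7 - 1/31)) + 2138 = (½)*(1239/31)/(-218/31) + 2138 = (½)*(-31/218)*(1239/31) + 2138 = -1239/436 + 2138 = 930929/436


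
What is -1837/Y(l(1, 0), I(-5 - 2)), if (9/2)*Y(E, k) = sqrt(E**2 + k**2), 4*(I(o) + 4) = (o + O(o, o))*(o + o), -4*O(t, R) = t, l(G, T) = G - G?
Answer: -66132/115 ≈ -575.06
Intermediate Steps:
l(G, T) = 0
O(t, R) = -t/4
I(o) = -4 + 3*o**2/8 (I(o) = -4 + ((o - o/4)*(o + o))/4 = -4 + ((3*o/4)*(2*o))/4 = -4 + (3*o**2/2)/4 = -4 + 3*o**2/8)
Y(E, k) = 2*sqrt(E**2 + k**2)/9
-1837/Y(l(1, 0), I(-5 - 2)) = -1837*9/(2*sqrt(0**2 + (-4 + 3*(-5 - 2)**2/8)**2)) = -1837*9/(2*sqrt(0 + (-4 + (3/8)*(-7)**2)**2)) = -1837*9/(2*sqrt(0 + (-4 + (3/8)*49)**2)) = -1837*9/(2*sqrt(0 + (-4 + 147/8)**2)) = -1837*9/(2*sqrt(0 + (115/8)**2)) = -1837*9/(2*sqrt(0 + 13225/64)) = -1837/(2*sqrt(13225/64)/9) = -1837/((2/9)*(115/8)) = -1837/115/36 = -1837*36/115 = -66132/115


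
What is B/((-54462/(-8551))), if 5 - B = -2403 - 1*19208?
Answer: 92419208/27231 ≈ 3393.9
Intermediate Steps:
B = 21616 (B = 5 - (-2403 - 1*19208) = 5 - (-2403 - 19208) = 5 - 1*(-21611) = 5 + 21611 = 21616)
B/((-54462/(-8551))) = 21616/((-54462/(-8551))) = 21616/((-54462*(-1/8551))) = 21616/(54462/8551) = 21616*(8551/54462) = 92419208/27231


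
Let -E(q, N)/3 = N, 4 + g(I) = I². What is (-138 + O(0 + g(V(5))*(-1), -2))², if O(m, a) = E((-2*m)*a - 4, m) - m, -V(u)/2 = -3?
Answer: 100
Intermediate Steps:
V(u) = 6 (V(u) = -2*(-3) = 6)
g(I) = -4 + I²
E(q, N) = -3*N
O(m, a) = -4*m (O(m, a) = -3*m - m = -4*m)
(-138 + O(0 + g(V(5))*(-1), -2))² = (-138 - 4*(0 + (-4 + 6²)*(-1)))² = (-138 - 4*(0 + (-4 + 36)*(-1)))² = (-138 - 4*(0 + 32*(-1)))² = (-138 - 4*(0 - 32))² = (-138 - 4*(-32))² = (-138 + 128)² = (-10)² = 100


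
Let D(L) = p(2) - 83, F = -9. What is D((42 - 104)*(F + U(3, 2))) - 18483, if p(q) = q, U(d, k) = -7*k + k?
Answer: -18564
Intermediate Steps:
U(d, k) = -6*k
D(L) = -81 (D(L) = 2 - 83 = -81)
D((42 - 104)*(F + U(3, 2))) - 18483 = -81 - 18483 = -18564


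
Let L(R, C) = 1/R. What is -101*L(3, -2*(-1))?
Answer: -101/3 ≈ -33.667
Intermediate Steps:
-101*L(3, -2*(-1)) = -101/3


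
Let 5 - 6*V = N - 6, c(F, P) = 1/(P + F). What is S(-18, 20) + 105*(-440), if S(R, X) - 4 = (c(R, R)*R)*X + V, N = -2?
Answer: -277103/6 ≈ -46184.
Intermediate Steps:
c(F, P) = 1/(F + P)
V = 13/6 (V = 5/6 - (-2 - 6)/6 = 5/6 - 1/6*(-8) = 5/6 + 4/3 = 13/6 ≈ 2.1667)
S(R, X) = 37/6 + X/2 (S(R, X) = 4 + ((R/(R + R))*X + 13/6) = 4 + ((R/((2*R)))*X + 13/6) = 4 + (((1/(2*R))*R)*X + 13/6) = 4 + (X/2 + 13/6) = 4 + (13/6 + X/2) = 37/6 + X/2)
S(-18, 20) + 105*(-440) = (37/6 + (1/2)*20) + 105*(-440) = (37/6 + 10) - 46200 = 97/6 - 46200 = -277103/6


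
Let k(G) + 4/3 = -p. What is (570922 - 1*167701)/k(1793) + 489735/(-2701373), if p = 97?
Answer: -3267895439124/796905035 ≈ -4100.7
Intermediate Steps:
k(G) = -295/3 (k(G) = -4/3 - 1*97 = -4/3 - 97 = -295/3)
(570922 - 1*167701)/k(1793) + 489735/(-2701373) = (570922 - 1*167701)/(-295/3) + 489735/(-2701373) = (570922 - 167701)*(-3/295) + 489735*(-1/2701373) = 403221*(-3/295) - 489735/2701373 = -1209663/295 - 489735/2701373 = -3267895439124/796905035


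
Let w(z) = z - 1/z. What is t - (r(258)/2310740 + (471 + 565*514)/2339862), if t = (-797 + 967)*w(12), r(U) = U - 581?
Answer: 5476315018192693/2703406358940 ≈ 2025.7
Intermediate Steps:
r(U) = -581 + U
t = 12155/6 (t = (-797 + 967)*(12 - 1/12) = 170*(12 - 1*1/12) = 170*(12 - 1/12) = 170*(143/12) = 12155/6 ≈ 2025.8)
t - (r(258)/2310740 + (471 + 565*514)/2339862) = 12155/6 - ((-581 + 258)/2310740 + (471 + 565*514)/2339862) = 12155/6 - (-323*1/2310740 + (471 + 290410)*(1/2339862)) = 12155/6 - (-323/2310740 + 290881*(1/2339862)) = 12155/6 - (-323/2310740 + 290881/2339862) = 12155/6 - 1*335697293257/2703406358940 = 12155/6 - 335697293257/2703406358940 = 5476315018192693/2703406358940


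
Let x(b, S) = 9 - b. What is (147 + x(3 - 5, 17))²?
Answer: 24964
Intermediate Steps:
(147 + x(3 - 5, 17))² = (147 + (9 - (3 - 5)))² = (147 + (9 - 1*(-2)))² = (147 + (9 + 2))² = (147 + 11)² = 158² = 24964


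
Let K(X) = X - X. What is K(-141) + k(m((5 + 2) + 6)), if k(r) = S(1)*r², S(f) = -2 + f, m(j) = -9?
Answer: -81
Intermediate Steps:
K(X) = 0
k(r) = -r² (k(r) = (-2 + 1)*r² = -r²)
K(-141) + k(m((5 + 2) + 6)) = 0 - 1*(-9)² = 0 - 1*81 = 0 - 81 = -81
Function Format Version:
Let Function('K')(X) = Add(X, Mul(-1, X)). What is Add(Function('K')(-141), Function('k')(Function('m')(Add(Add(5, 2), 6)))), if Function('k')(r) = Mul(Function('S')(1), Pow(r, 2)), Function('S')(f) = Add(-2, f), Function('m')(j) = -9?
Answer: -81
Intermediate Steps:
Function('K')(X) = 0
Function('k')(r) = Mul(-1, Pow(r, 2)) (Function('k')(r) = Mul(Add(-2, 1), Pow(r, 2)) = Mul(-1, Pow(r, 2)))
Add(Function('K')(-141), Function('k')(Function('m')(Add(Add(5, 2), 6)))) = Add(0, Mul(-1, Pow(-9, 2))) = Add(0, Mul(-1, 81)) = Add(0, -81) = -81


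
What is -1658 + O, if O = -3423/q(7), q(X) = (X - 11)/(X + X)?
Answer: 20645/2 ≈ 10323.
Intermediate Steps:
q(X) = (-11 + X)/(2*X) (q(X) = (-11 + X)/((2*X)) = (-11 + X)*(1/(2*X)) = (-11 + X)/(2*X))
O = 23961/2 (O = -3423*14/(-11 + 7) = -3423/((1/2)*(1/7)*(-4)) = -3423/(-2/7) = -3423*(-7/2) = 23961/2 ≈ 11981.)
-1658 + O = -1658 + 23961/2 = 20645/2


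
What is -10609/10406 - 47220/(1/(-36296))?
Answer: 17834813420111/10406 ≈ 1.7139e+9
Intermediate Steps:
-10609/10406 - 47220/(1/(-36296)) = -10609*1/10406 - 47220/(-1/36296) = -10609/10406 - 47220*(-36296) = -10609/10406 + 1713897120 = 17834813420111/10406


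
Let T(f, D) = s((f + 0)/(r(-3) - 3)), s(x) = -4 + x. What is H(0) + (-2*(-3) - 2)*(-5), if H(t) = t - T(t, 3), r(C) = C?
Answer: -16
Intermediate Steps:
T(f, D) = -4 - f/6 (T(f, D) = -4 + (f + 0)/(-3 - 3) = -4 + f/(-6) = -4 + f*(-⅙) = -4 - f/6)
H(t) = 4 + 7*t/6 (H(t) = t - (-4 - t/6) = t + (4 + t/6) = 4 + 7*t/6)
H(0) + (-2*(-3) - 2)*(-5) = (4 + (7/6)*0) + (-2*(-3) - 2)*(-5) = (4 + 0) + (6 - 2)*(-5) = 4 + 4*(-5) = 4 - 20 = -16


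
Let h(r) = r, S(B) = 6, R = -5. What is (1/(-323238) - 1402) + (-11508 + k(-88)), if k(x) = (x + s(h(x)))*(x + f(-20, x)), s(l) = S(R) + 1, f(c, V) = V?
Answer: 435078347/323238 ≈ 1346.0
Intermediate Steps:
s(l) = 7 (s(l) = 6 + 1 = 7)
k(x) = 2*x*(7 + x) (k(x) = (x + 7)*(x + x) = (7 + x)*(2*x) = 2*x*(7 + x))
(1/(-323238) - 1402) + (-11508 + k(-88)) = (1/(-323238) - 1402) + (-11508 + 2*(-88)*(7 - 88)) = (-1/323238 - 1402) + (-11508 + 2*(-88)*(-81)) = -453179677/323238 + (-11508 + 14256) = -453179677/323238 + 2748 = 435078347/323238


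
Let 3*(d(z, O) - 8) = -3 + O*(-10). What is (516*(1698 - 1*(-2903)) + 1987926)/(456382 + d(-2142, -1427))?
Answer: 13086126/1383437 ≈ 9.4591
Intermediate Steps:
d(z, O) = 7 - 10*O/3 (d(z, O) = 8 + (-3 + O*(-10))/3 = 8 + (-3 - 10*O)/3 = 8 + (-1 - 10*O/3) = 7 - 10*O/3)
(516*(1698 - 1*(-2903)) + 1987926)/(456382 + d(-2142, -1427)) = (516*(1698 - 1*(-2903)) + 1987926)/(456382 + (7 - 10/3*(-1427))) = (516*(1698 + 2903) + 1987926)/(456382 + (7 + 14270/3)) = (516*4601 + 1987926)/(456382 + 14291/3) = (2374116 + 1987926)/(1383437/3) = 4362042*(3/1383437) = 13086126/1383437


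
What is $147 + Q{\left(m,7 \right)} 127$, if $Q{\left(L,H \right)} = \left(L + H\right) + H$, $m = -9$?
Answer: $782$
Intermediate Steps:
$Q{\left(L,H \right)} = L + 2 H$ ($Q{\left(L,H \right)} = \left(H + L\right) + H = L + 2 H$)
$147 + Q{\left(m,7 \right)} 127 = 147 + \left(-9 + 2 \cdot 7\right) 127 = 147 + \left(-9 + 14\right) 127 = 147 + 5 \cdot 127 = 147 + 635 = 782$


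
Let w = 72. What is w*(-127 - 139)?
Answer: -19152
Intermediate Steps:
w*(-127 - 139) = 72*(-127 - 139) = 72*(-266) = -19152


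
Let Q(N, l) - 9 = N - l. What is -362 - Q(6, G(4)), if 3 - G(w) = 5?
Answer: -379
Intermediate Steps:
G(w) = -2 (G(w) = 3 - 1*5 = 3 - 5 = -2)
Q(N, l) = 9 + N - l (Q(N, l) = 9 + (N - l) = 9 + N - l)
-362 - Q(6, G(4)) = -362 - (9 + 6 - 1*(-2)) = -362 - (9 + 6 + 2) = -362 - 1*17 = -362 - 17 = -379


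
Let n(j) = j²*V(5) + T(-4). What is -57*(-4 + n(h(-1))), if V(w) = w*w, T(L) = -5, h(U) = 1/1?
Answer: -912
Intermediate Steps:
h(U) = 1 (h(U) = 1*1 = 1)
V(w) = w²
n(j) = -5 + 25*j² (n(j) = j²*5² - 5 = j²*25 - 5 = 25*j² - 5 = -5 + 25*j²)
-57*(-4 + n(h(-1))) = -57*(-4 + (-5 + 25*1²)) = -57*(-4 + (-5 + 25*1)) = -57*(-4 + (-5 + 25)) = -57*(-4 + 20) = -57*16 = -912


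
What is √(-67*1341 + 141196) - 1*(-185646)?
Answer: 185646 + √51349 ≈ 1.8587e+5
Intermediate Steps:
√(-67*1341 + 141196) - 1*(-185646) = √(-89847 + 141196) + 185646 = √51349 + 185646 = 185646 + √51349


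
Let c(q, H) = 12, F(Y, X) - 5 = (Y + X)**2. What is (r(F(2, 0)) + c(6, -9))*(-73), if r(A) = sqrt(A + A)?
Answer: -876 - 219*sqrt(2) ≈ -1185.7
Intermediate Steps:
F(Y, X) = 5 + (X + Y)**2 (F(Y, X) = 5 + (Y + X)**2 = 5 + (X + Y)**2)
r(A) = sqrt(2)*sqrt(A) (r(A) = sqrt(2*A) = sqrt(2)*sqrt(A))
(r(F(2, 0)) + c(6, -9))*(-73) = (sqrt(2)*sqrt(5 + (0 + 2)**2) + 12)*(-73) = (sqrt(2)*sqrt(5 + 2**2) + 12)*(-73) = (sqrt(2)*sqrt(5 + 4) + 12)*(-73) = (sqrt(2)*sqrt(9) + 12)*(-73) = (sqrt(2)*3 + 12)*(-73) = (3*sqrt(2) + 12)*(-73) = (12 + 3*sqrt(2))*(-73) = -876 - 219*sqrt(2)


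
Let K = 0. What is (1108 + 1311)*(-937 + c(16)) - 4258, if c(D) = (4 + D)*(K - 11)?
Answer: -2803041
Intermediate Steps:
c(D) = -44 - 11*D (c(D) = (4 + D)*(0 - 11) = (4 + D)*(-11) = -44 - 11*D)
(1108 + 1311)*(-937 + c(16)) - 4258 = (1108 + 1311)*(-937 + (-44 - 11*16)) - 4258 = 2419*(-937 + (-44 - 176)) - 4258 = 2419*(-937 - 220) - 4258 = 2419*(-1157) - 4258 = -2798783 - 4258 = -2803041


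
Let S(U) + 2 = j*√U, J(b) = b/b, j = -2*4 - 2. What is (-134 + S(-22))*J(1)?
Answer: -136 - 10*I*√22 ≈ -136.0 - 46.904*I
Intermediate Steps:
j = -10 (j = -8 - 2 = -10)
J(b) = 1
S(U) = -2 - 10*√U
(-134 + S(-22))*J(1) = (-134 + (-2 - 10*I*√22))*1 = (-136 - 10*I*√22)*1 = -136 - 10*I*√22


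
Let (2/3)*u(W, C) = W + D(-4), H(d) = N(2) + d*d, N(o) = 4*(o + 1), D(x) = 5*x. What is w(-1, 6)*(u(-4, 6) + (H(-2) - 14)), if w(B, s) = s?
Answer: -204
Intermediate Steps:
N(o) = 4 + 4*o (N(o) = 4*(1 + o) = 4 + 4*o)
H(d) = 12 + d² (H(d) = (4 + 4*2) + d*d = (4 + 8) + d² = 12 + d²)
u(W, C) = -30 + 3*W/2 (u(W, C) = 3*(W + 5*(-4))/2 = 3*(W - 20)/2 = 3*(-20 + W)/2 = -30 + 3*W/2)
w(-1, 6)*(u(-4, 6) + (H(-2) - 14)) = 6*((-30 + (3/2)*(-4)) + ((12 + (-2)²) - 14)) = 6*((-30 - 6) + ((12 + 4) - 14)) = 6*(-36 + (16 - 14)) = 6*(-36 + 2) = 6*(-34) = -204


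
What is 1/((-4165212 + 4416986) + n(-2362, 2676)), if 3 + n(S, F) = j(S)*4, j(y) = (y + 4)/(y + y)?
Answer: 1181/297343909 ≈ 3.9718e-6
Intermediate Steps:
j(y) = (4 + y)/(2*y) (j(y) = (4 + y)/((2*y)) = (4 + y)*(1/(2*y)) = (4 + y)/(2*y))
n(S, F) = -3 + 2*(4 + S)/S (n(S, F) = -3 + ((4 + S)/(2*S))*4 = -3 + 2*(4 + S)/S)
1/((-4165212 + 4416986) + n(-2362, 2676)) = 1/((-4165212 + 4416986) + (8 - 1*(-2362))/(-2362)) = 1/(251774 - (8 + 2362)/2362) = 1/(251774 - 1/2362*2370) = 1/(251774 - 1185/1181) = 1/(297343909/1181) = 1181/297343909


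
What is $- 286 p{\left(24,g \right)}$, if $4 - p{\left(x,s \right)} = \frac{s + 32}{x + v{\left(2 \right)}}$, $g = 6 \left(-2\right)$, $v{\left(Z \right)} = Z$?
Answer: $-924$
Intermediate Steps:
$g = -12$
$p{\left(x,s \right)} = 4 - \frac{32 + s}{2 + x}$ ($p{\left(x,s \right)} = 4 - \frac{s + 32}{x + 2} = 4 - \frac{32 + s}{2 + x}$)
$- 286 p{\left(24,g \right)} = - 286 \frac{-24 - -12 + 4 \cdot 24}{2 + 24} = - 286 \frac{-24 + 12 + 96}{26} = - 286 \cdot \frac{1}{26} \cdot 84 = - \frac{286 \cdot 42}{13} = \left(-1\right) 924 = -924$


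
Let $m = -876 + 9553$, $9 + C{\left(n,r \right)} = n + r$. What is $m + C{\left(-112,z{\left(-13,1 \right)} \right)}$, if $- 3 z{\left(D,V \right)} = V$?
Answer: $\frac{25667}{3} \approx 8555.7$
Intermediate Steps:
$z{\left(D,V \right)} = - \frac{V}{3}$
$C{\left(n,r \right)} = -9 + n + r$ ($C{\left(n,r \right)} = -9 + \left(n + r\right) = -9 + n + r$)
$m = 8677$
$m + C{\left(-112,z{\left(-13,1 \right)} \right)} = 8677 - \frac{364}{3} = \frac{25667}{3}$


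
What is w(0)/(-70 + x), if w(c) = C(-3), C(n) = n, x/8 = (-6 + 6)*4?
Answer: 3/70 ≈ 0.042857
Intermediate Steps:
x = 0 (x = 8*((-6 + 6)*4) = 8*(0*4) = 8*0 = 0)
w(c) = -3
w(0)/(-70 + x) = -3/(-70 + 0) = -3/(-70) = -1/70*(-3) = 3/70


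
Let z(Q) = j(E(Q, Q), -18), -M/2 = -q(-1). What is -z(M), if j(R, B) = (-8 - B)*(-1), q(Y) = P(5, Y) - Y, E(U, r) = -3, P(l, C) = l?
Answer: 10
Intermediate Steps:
q(Y) = 5 - Y
M = 12 (M = -(-2)*(5 - 1*(-1)) = -(-2)*(5 + 1) = -(-2)*6 = -2*(-6) = 12)
j(R, B) = 8 + B
z(Q) = -10 (z(Q) = 8 - 18 = -10)
-z(M) = -1*(-10) = 10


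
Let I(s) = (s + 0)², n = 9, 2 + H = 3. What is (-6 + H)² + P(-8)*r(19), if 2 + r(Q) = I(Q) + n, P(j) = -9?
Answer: -3287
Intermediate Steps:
H = 1 (H = -2 + 3 = 1)
I(s) = s²
r(Q) = 7 + Q² (r(Q) = -2 + (Q² + 9) = -2 + (9 + Q²) = 7 + Q²)
(-6 + H)² + P(-8)*r(19) = (-6 + 1)² - 9*(7 + 19²) = (-5)² - 9*(7 + 361) = 25 - 9*368 = 25 - 3312 = -3287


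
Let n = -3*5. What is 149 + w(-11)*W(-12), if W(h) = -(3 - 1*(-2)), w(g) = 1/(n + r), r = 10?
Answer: 150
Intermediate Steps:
n = -15
w(g) = -1/5 (w(g) = 1/(-15 + 10) = 1/(-5) = -1/5)
W(h) = -5 (W(h) = -(3 + 2) = -1*5 = -5)
149 + w(-11)*W(-12) = 149 - 1/5*(-5) = 149 + 1 = 150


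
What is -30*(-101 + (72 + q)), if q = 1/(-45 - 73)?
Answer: 51345/59 ≈ 870.25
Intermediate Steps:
q = -1/118 (q = 1/(-118) = -1/118 ≈ -0.0084746)
-30*(-101 + (72 + q)) = -30*(-101 + (72 - 1/118)) = -30*(-101 + 8495/118) = -30*(-3423/118) = 51345/59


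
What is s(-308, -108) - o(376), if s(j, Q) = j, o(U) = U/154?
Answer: -23904/77 ≈ -310.44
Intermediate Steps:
o(U) = U/154 (o(U) = U*(1/154) = U/154)
s(-308, -108) - o(376) = -308 - 376/154 = -308 - 1*188/77 = -308 - 188/77 = -23904/77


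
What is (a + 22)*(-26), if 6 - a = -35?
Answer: -1638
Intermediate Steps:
a = 41 (a = 6 - 1*(-35) = 6 + 35 = 41)
(a + 22)*(-26) = (41 + 22)*(-26) = 63*(-26) = -1638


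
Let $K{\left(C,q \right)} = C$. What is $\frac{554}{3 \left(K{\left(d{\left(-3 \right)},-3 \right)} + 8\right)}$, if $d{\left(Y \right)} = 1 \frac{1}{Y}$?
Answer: $\frac{554}{23} \approx 24.087$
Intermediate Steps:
$d{\left(Y \right)} = \frac{1}{Y}$
$\frac{554}{3 \left(K{\left(d{\left(-3 \right)},-3 \right)} + 8\right)} = \frac{554}{3 \left(\frac{1}{-3} + 8\right)} = \frac{554}{3 \left(- \frac{1}{3} + 8\right)} = \frac{554}{3 \cdot \frac{23}{3}} = \frac{554}{23}$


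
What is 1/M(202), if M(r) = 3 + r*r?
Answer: 1/40807 ≈ 2.4506e-5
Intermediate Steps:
M(r) = 3 + r**2
1/M(202) = 1/(3 + 202**2) = 1/(3 + 40804) = 1/40807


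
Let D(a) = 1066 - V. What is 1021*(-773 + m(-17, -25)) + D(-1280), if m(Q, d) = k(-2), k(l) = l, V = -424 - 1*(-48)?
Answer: -789833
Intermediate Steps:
V = -376 (V = -424 + 48 = -376)
m(Q, d) = -2
D(a) = 1442 (D(a) = 1066 - 1*(-376) = 1066 + 376 = 1442)
1021*(-773 + m(-17, -25)) + D(-1280) = 1021*(-773 - 2) + 1442 = 1021*(-775) + 1442 = -791275 + 1442 = -789833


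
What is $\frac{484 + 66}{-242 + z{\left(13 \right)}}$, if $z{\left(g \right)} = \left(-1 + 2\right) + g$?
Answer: $- \frac{275}{114} \approx -2.4123$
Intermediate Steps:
$z{\left(g \right)} = 1 + g$
$\frac{484 + 66}{-242 + z{\left(13 \right)}} = \frac{484 + 66}{-242 + \left(1 + 13\right)} = \frac{550}{-242 + 14} = \frac{550}{-228} = 550 \left(- \frac{1}{228}\right) = - \frac{275}{114}$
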